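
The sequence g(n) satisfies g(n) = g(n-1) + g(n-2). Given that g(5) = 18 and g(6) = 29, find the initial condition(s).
Work backwards using g(k) = g(k+2) - g(k+1):
g(4) = g(6) - g(5) = 29 - 18 = 11
g(3) = g(5) - g(4) = 18 - 11 = 7
g(2) = g(4) - g(3) = 11 - 7 = 4
g(1) = g(3) - g(2) = 7 - 4 = 3
g(0) = g(2) - g(1) = 4 - 3 = 1

g(0) = 1, g(1) = 3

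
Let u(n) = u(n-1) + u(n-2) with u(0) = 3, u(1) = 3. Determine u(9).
Computing the sequence terms:
3, 3, 6, 9, 15, 24, 39, 63, 102, 165

165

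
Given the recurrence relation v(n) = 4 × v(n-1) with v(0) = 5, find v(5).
Computing step by step:
v(0) = 5
v(1) = 4 × 5 = 20
v(2) = 4 × 20 = 80
v(3) = 4 × 80 = 320
v(4) = 4 × 320 = 1280
v(5) = 4 × 1280 = 5120

5120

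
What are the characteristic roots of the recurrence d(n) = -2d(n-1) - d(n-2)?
Substitute d(n) = rⁿ and divide through by rⁿ⁻²: r² + 2r + 1 = 0
Factor: (r + 1)² = 0, so r = -1 (double root).
General solution: d(n) = (A + Bn)·(-1)ⁿ

Characteristic: r² + 2r + 1 = 0, Roots: r = -1 (double root)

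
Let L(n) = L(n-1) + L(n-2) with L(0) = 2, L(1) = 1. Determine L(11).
Computing the sequence terms:
2, 1, 3, 4, 7, 11, 18, 29, 47, 76, 123, 199

199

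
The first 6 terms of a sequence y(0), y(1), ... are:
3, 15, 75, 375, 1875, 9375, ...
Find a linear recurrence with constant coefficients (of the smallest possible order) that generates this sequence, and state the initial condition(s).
Look for the lowest-order linear relation among consecutive terms.
Observation: each term is 5× the previous.
Check at n=2: 5·15 = 75. ✓

y(n) = 5 × y(n-1), y(0) = 3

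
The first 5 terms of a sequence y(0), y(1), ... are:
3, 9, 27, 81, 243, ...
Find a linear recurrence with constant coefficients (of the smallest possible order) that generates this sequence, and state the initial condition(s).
Look for the lowest-order linear relation among consecutive terms.
Observation: each term is 3× the previous.
Check at n=2: 3·9 = 27. ✓

y(n) = 3 × y(n-1), y(0) = 3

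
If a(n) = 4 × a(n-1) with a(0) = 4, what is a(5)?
Computing step by step:
a(0) = 4
a(1) = 4 × 4 = 16
a(2) = 4 × 16 = 64
a(3) = 4 × 64 = 256
a(4) = 4 × 256 = 1024
a(5) = 4 × 1024 = 4096

4096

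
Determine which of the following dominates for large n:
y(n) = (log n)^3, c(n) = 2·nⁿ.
Comparing growth rates:
Growth-rate hierarchy: log n ≺ any polynomial ≺ any exponential cⁿ (c>1) ≺ n! ≺ nⁿ.
super-exponential nⁿ dominates polylogarithmic (log n)^3 asymptotically.

c(n) grows faster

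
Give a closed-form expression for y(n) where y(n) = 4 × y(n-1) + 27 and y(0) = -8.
Recurrence: y(n) = 4 × y(n-1) + 27, initial: y(0) = -8.
Try y(n) = A·4ⁿ + C. Substituting: A·4ⁿ + C = 4(A·4ⁿ⁻¹ + C) + 27 = A·4ⁿ + 4C + 27, so C = 4C + 27, giving C = -9. Then y(0) = A - 9 = -8 gives A = 1.

y(n) = 4ⁿ - 9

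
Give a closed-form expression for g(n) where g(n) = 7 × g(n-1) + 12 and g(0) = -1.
Recurrence: g(n) = 7 × g(n-1) + 12, initial: g(0) = -1.
Try g(n) = A·7ⁿ + C. Substituting: A·7ⁿ + C = 7(A·7ⁿ⁻¹ + C) + 12 = A·7ⁿ + 7C + 12, so C = 7C + 12, giving C = -2. Then g(0) = A - 2 = -1 gives A = 1.

g(n) = 7ⁿ - 2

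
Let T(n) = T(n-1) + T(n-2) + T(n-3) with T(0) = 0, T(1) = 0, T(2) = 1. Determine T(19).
Computing the sequence terms:
0, 0, 1, 1, 2, 4, 7, 13, 24, 44, 81, 149, 274, 504, 927, 1705, 3136, 5768, 10609, 19513

19513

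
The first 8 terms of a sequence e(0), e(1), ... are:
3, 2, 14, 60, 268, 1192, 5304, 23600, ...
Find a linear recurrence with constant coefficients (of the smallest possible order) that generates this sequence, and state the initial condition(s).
Look for the lowest-order linear relation among consecutive terms.
Observation: e(n) - 4·e(n-1) - (2)·e(n-2) = 0 holds for the shown terms, and no order-1 relation e(n) = α·e(n-1) + β fits.
Check at n=3: 4·14 + (2)·2 = 60. ✓

e(n) = 4e(n-1) + 2e(n-2), e(0) = 3, e(1) = 2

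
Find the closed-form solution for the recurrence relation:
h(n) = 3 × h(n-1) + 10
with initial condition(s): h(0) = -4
Recurrence: h(n) = 3 × h(n-1) + 10, initial: h(0) = -4.
Try h(n) = A·3ⁿ + C. Substituting: A·3ⁿ + C = 3(A·3ⁿ⁻¹ + C) + 10 = A·3ⁿ + 3C + 10, so C = 3C + 10, giving C = -5. Then h(0) = A - 5 = -4 gives A = 1.

h(n) = 3ⁿ - 5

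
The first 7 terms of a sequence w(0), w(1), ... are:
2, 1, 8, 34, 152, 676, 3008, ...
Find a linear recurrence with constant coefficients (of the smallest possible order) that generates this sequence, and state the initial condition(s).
Look for the lowest-order linear relation among consecutive terms.
Observation: w(n) - 4·w(n-1) - (2)·w(n-2) = 0 holds for the shown terms, and no order-1 relation w(n) = α·w(n-1) + β fits.
Check at n=3: 4·8 + (2)·1 = 34. ✓

w(n) = 4w(n-1) + 2w(n-2), w(0) = 2, w(1) = 1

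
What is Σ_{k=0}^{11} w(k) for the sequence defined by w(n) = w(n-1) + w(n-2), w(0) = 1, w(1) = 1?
Computing the sequence terms: 1, 1, 2, 3, 5, 8, 13, 21, 34, 55, 89, 144
Adding these values together:

376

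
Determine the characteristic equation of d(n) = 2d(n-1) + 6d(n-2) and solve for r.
Substitute d(n) = rⁿ and divide through by rⁿ⁻²: r² - 2r - 6 = 0
Discriminant: 2² + 4·6 = 28, not a perfect square, so by the quadratic formula r = (2 ± √28)/2.
General solution: d(n) = A·r₁ⁿ + B·r₂ⁿ where r₁,r₂ = (2 ± √28)/2

Characteristic: r² - 2r - 6 = 0, Roots: r = (2 ± √28)/2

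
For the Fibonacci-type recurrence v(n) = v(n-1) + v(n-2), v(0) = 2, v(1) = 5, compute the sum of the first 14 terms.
Computing the sequence terms: 2, 5, 7, 12, 19, 31, 50, 81, 131, 212, 343, 555, 898, 1453
Adding these values together:

3799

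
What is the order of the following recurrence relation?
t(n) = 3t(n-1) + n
The order is the largest lag k for which t(n-k) appears. Here the deepest term is t(n-1) (the n term is non-homogeneous and does not affect the order), so the order is 1.

Order 1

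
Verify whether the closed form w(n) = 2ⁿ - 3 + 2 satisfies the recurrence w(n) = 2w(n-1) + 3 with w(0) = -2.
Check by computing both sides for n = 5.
From the recurrence with w(0) = -2:
  w(0) = -2, w(1) = -1, w(2) = 1, w(3) = 5, w(4) = 13, w(5) = 29
  so the recurrence gives w(5) = 29.
From the proposed closed form w(n) = 2ⁿ - 3 + 2:
  w(5) = 31.
The recurrence gives 29 but the closed form gives 31, so the closed form does not satisfy the recurrence.

No, the closed form is incorrect.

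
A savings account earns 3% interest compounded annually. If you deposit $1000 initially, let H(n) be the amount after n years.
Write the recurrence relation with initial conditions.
Each year the balance grows by 3%, i.e. is multiplied by 1 + 3/100 = 1.03, so H(n) = 1.03 × H(n-1). The initial deposit gives H(0) = 1000.
Unrolling gives the closed form H(n) = 1000 × (1.03)ⁿ.

H(n) = 1.03 × H(n-1), H(0) = 1000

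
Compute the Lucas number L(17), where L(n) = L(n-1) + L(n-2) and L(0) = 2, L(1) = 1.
Computing the sequence terms:
2, 1, 3, 4, 7, 11, 18, 29, 47, 76, 123, 199, 322, 521, 843, 1364, 2207, 3571

3571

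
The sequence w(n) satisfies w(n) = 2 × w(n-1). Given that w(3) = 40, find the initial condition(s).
In general w(n) = 2ⁿ · w(0). At n = 3: w(0) = w(3) / 2^3 = 40 / 8 = 5.

w(0) = 5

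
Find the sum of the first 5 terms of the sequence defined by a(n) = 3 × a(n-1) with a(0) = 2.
Computing the sequence terms: 2, 6, 18, 54, 162
Adding these values together:

242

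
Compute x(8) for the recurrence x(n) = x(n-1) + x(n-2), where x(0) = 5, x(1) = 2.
Computing the sequence terms:
5, 2, 7, 9, 16, 25, 41, 66, 107

107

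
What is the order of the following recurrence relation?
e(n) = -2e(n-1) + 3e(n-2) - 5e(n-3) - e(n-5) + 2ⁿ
The order is the largest lag k for which e(n-k) appears. Here the deepest term is e(n-5) (the 2ⁿ term is non-homogeneous and does not affect the order), so the order is 5.

Order 5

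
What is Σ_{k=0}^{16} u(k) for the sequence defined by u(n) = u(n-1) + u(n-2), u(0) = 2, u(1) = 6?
Computing the sequence terms: 2, 6, 8, 14, 22, 36, 58, 94, 152, 246, 398, 644, 1042, 1686, 2728, 4414, 7142
Adding these values together:

18692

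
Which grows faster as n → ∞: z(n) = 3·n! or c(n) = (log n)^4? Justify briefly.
Comparing growth rates:
Growth-rate hierarchy: log n ≺ any polynomial ≺ any exponential cⁿ (c>1) ≺ n! ≺ nⁿ.
factorial dominates polylogarithmic (log n)^4 asymptotically.

z(n) grows faster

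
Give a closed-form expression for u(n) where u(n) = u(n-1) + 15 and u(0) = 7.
Recurrence: u(n) = u(n-1) + 15, initial: u(0) = 7.
Each step adds 15, so u(n) = u(0) + 15n = 15n + 7.

u(n) = 15n + 7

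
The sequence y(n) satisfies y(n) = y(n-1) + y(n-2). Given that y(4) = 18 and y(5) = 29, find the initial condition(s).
Work backwards using y(k) = y(k+2) - y(k+1):
y(3) = y(5) - y(4) = 29 - 18 = 11
y(2) = y(4) - y(3) = 18 - 11 = 7
y(1) = y(3) - y(2) = 11 - 7 = 4
y(0) = y(2) - y(1) = 7 - 4 = 3

y(0) = 3, y(1) = 4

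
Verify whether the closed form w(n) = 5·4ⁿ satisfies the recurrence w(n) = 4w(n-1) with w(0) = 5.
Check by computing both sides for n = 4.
From the recurrence with w(0) = 5:
  w(0) = 5, w(1) = 20, w(2) = 80, w(3) = 320, w(4) = 1280
  so the recurrence gives w(4) = 1280.
From the proposed closed form w(n) = 5·4ⁿ:
  w(4) = 1280.
Both sides give 1280 at n = 4, and the initial condition(s) match, so the closed form is consistent.

Yes, the closed form is correct.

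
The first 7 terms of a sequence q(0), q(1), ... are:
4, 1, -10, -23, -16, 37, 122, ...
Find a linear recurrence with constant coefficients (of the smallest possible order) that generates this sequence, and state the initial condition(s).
Look for the lowest-order linear relation among consecutive terms.
Observation: q(n) - 2·q(n-1) - (-3)·q(n-2) = 0 holds for the shown terms, and no order-1 relation q(n) = α·q(n-1) + β fits.
Check at n=3: 2·-10 + (-3)·1 = -23. ✓

q(n) = 2q(n-1) - 3q(n-2), q(0) = 4, q(1) = 1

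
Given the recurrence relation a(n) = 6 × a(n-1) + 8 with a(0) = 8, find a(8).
Computing step by step:
a(0) = 8
a(1) = 6 × 8 + 8 = 56
a(2) = 6 × 56 + 8 = 344
a(3) = 6 × 344 + 8 = 2072
a(4) = 6 × 2072 + 8 = 12440
a(5) = 6 × 12440 + 8 = 74648
a(6) = 6 × 74648 + 8 = 447896
a(7) = 6 × 447896 + 8 = 2687384
a(8) = 6 × 2687384 + 8 = 16124312

16124312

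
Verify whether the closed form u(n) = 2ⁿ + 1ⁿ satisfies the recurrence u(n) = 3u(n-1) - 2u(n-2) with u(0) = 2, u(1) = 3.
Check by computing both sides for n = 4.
From the recurrence with u(0) = 2, u(1) = 3:
  u(0) = 2, u(1) = 3, u(2) = 5, u(3) = 9, u(4) = 17
  so the recurrence gives u(4) = 17.
From the proposed closed form u(n) = 2ⁿ + 1ⁿ:
  u(4) = 17.
Both sides give 17 at n = 4, and the initial condition(s) match, so the closed form is consistent.

Yes, the closed form is correct.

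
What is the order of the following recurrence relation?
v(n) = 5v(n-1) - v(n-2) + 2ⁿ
The order is the largest lag k for which v(n-k) appears. Here the deepest term is v(n-2) (the 2ⁿ term is non-homogeneous and does not affect the order), so the order is 2.

Order 2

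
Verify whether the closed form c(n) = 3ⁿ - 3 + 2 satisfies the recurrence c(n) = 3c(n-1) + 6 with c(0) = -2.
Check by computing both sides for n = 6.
From the recurrence with c(0) = -2:
  c(0) = -2, c(1) = 0, c(2) = 6, c(3) = 24, c(4) = 78, c(5) = 240, c(6) = 726
  so the recurrence gives c(6) = 726.
From the proposed closed form c(n) = 3ⁿ - 3 + 2:
  c(6) = 728.
The recurrence gives 726 but the closed form gives 728, so the closed form does not satisfy the recurrence.

No, the closed form is incorrect.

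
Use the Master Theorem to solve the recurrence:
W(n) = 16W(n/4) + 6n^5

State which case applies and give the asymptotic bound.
Master Theorem template: W(n) = a·W(n/b) + f(n).
Here: a=16, b=4, f(n)=6n^5
Compute log_b(a) = log_4(16) = 2.
f(n) = 6n^5 = Ω(n^(2+ε)) with ε = 3, and the regularity condition holds (a·f(n/b) = (a/b^5)·f(n) with a/b^5 = 4^-3 < 1). Case 3: W(n) = Θ(f(n)) = Θ(n^5).

Case 3: W(n) = Θ(n^5)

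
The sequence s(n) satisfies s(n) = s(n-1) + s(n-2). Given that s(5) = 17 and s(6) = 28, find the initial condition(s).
Work backwards using s(k) = s(k+2) - s(k+1):
s(4) = s(6) - s(5) = 28 - 17 = 11
s(3) = s(5) - s(4) = 17 - 11 = 6
s(2) = s(4) - s(3) = 11 - 6 = 5
s(1) = s(3) - s(2) = 6 - 5 = 1
s(0) = s(2) - s(1) = 5 - 1 = 4

s(0) = 4, s(1) = 1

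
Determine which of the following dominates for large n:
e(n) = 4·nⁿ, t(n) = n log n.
Comparing growth rates:
Growth-rate hierarchy: log n ≺ any polynomial ≺ any exponential cⁿ (c>1) ≺ n! ≺ nⁿ.
super-exponential nⁿ dominates polynomial degree 1 (with log factor) asymptotically.

e(n) grows faster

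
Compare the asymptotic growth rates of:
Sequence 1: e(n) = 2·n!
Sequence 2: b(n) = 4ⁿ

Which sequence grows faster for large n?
Comparing growth rates:
Growth-rate hierarchy: log n ≺ any polynomial ≺ any exponential cⁿ (c>1) ≺ n! ≺ nⁿ.
factorial dominates exponential base 4 asymptotically.

e(n) grows faster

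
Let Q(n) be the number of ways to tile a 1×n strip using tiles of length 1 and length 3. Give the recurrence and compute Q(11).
Condition on the last tile: it has length 1 (leaving a 1×(n-1) strip) or length 3 (leaving a 1×(n-3) strip), so Q(n) = Q(n-1) + Q(n-3) (order-3 linear recurrence).
For 0 ≤ i < 3 only unit tiles fit, so Q(i) = 1.
Iterating the recurrence: Q(3) = 2, Q(4) = 3, Q(5) = 4, Q(6) = 6, Q(7) = 9, Q(8) = 13, Q(9) = 19, Q(10) = 28, Q(11) = 41.

Q(n) = Q(n-1) + Q(n-3), with Q(i) = 1 for 0 ≤ i < 3; Q(11) = 41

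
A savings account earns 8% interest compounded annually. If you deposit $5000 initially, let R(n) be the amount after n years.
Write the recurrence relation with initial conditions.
Each year the balance grows by 8%, i.e. is multiplied by 1 + 8/100 = 1.08, so R(n) = 1.08 × R(n-1). The initial deposit gives R(0) = 5000.
Unrolling gives the closed form R(n) = 5000 × (1.08)ⁿ.

R(n) = 1.08 × R(n-1), R(0) = 5000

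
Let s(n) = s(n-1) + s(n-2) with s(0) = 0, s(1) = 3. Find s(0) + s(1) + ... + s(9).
Computing the sequence terms: 0, 3, 3, 6, 9, 15, 24, 39, 63, 102
Adding these values together:

264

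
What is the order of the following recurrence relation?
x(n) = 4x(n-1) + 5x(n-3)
The order is the largest lag k for which x(n-k) appears. Here the deepest term is x(n-3), so the order is 3.

Order 3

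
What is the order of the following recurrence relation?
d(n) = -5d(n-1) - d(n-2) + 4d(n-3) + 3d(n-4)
The order is the largest lag k for which d(n-k) appears. Here the deepest term is d(n-4), so the order is 4.

Order 4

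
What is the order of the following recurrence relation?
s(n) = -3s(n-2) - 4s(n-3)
The order is the largest lag k for which s(n-k) appears. Here the deepest term is s(n-3), so the order is 3.

Order 3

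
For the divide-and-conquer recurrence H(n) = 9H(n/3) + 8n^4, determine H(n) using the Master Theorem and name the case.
Master Theorem template: H(n) = a·H(n/b) + f(n).
Here: a=9, b=3, f(n)=8n^4
Compute log_b(a) = log_3(9) = 2.
f(n) = 8n^4 = Ω(n^(2+ε)) with ε = 2, and the regularity condition holds (a·f(n/b) = (a/b^4)·f(n) with a/b^4 = 3^-2 < 1). Case 3: H(n) = Θ(f(n)) = Θ(n^4).

Case 3: H(n) = Θ(n^4)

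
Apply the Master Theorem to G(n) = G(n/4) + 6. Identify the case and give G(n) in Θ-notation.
Master Theorem template: G(n) = a·G(n/b) + f(n).
Here: a=1, b=4, f(n)=6
Compute log_b(a) = log_4(1) = 0.
f(n) = 6 = Θ(1). Case 2: G(n) = Θ(log n).

Case 2: G(n) = Θ(log n)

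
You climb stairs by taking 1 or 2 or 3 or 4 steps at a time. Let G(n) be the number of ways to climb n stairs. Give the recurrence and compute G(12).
Condition on the size of the last step (1 to 4): before it there were n-1, …, n-4 stairs climbed, and these cases are disjoint, so G(n) = G(n-1) + G(n-2) + G(n-3) + G(n-4) (order-4 linear recurrence).
Initial conditions by direct count (compositions of i into parts ≤ 4): G(1) = 1; G(2) = 2; G(3) = 4; G(4) = 8.
Iterating the recurrence: G(5) = 15, G(6) = 29, G(7) = 56, G(8) = 108, G(9) = 208, G(10) = 401, G(11) = 773, G(12) = 1490.

G(n) = G(n-1) + G(n-2) + G(n-3) + G(n-4), G(1) = 1, G(2) = 2, G(3) = 4, G(4) = 8; G(12) = 1490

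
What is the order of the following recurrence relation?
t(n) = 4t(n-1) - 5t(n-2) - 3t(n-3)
The order is the largest lag k for which t(n-k) appears. Here the deepest term is t(n-3), so the order is 3.

Order 3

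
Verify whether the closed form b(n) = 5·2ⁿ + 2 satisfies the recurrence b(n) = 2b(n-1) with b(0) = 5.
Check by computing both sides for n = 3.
From the recurrence with b(0) = 5:
  b(0) = 5, b(1) = 10, b(2) = 20, b(3) = 40
  so the recurrence gives b(3) = 40.
From the proposed closed form b(n) = 5·2ⁿ + 2:
  b(3) = 42.
The recurrence gives 40 but the closed form gives 42, so the closed form does not satisfy the recurrence.

No, the closed form is incorrect.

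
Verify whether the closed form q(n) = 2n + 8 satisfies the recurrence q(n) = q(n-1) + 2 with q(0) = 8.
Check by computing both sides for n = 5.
From the recurrence with q(0) = 8:
  q(0) = 8, q(1) = 10, q(2) = 12, q(3) = 14, q(4) = 16, q(5) = 18
  so the recurrence gives q(5) = 18.
From the proposed closed form q(n) = 2n + 8:
  q(5) = 18.
Both sides give 18 at n = 5, and the initial condition(s) match, so the closed form is consistent.

Yes, the closed form is correct.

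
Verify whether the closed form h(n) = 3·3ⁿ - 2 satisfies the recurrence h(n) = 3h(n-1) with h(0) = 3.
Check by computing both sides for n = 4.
From the recurrence with h(0) = 3:
  h(0) = 3, h(1) = 9, h(2) = 27, h(3) = 81, h(4) = 243
  so the recurrence gives h(4) = 243.
From the proposed closed form h(n) = 3·3ⁿ - 2:
  h(4) = 241.
The recurrence gives 243 but the closed form gives 241, so the closed form does not satisfy the recurrence.

No, the closed form is incorrect.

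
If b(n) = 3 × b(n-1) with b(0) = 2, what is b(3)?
Computing step by step:
b(0) = 2
b(1) = 3 × 2 = 6
b(2) = 3 × 6 = 18
b(3) = 3 × 18 = 54

54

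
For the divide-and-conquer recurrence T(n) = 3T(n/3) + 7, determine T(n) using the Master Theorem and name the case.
Master Theorem template: T(n) = a·T(n/b) + f(n).
Here: a=3, b=3, f(n)=7
Compute log_b(a) = log_3(3) = 1.
f(n) = 7 = O(n^(1-ε)) with ε = 1. Case 1: T(n) = Θ(n^log_b(a)) = Θ(n).

Case 1: T(n) = Θ(n)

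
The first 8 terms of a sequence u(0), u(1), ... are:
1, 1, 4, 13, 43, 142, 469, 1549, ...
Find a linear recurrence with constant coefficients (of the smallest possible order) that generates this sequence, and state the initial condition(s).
Look for the lowest-order linear relation among consecutive terms.
Observation: u(n) - 3·u(n-1) - (1)·u(n-2) = 0 holds for the shown terms, and no order-1 relation u(n) = α·u(n-1) + β fits.
Check at n=3: 3·4 + (1)·1 = 13. ✓

u(n) = 3u(n-1) + u(n-2), u(0) = 1, u(1) = 1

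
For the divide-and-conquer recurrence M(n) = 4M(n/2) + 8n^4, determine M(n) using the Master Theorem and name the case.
Master Theorem template: M(n) = a·M(n/b) + f(n).
Here: a=4, b=2, f(n)=8n^4
Compute log_b(a) = log_2(4) = 2.
f(n) = 8n^4 = Ω(n^(2+ε)) with ε = 2, and the regularity condition holds (a·f(n/b) = (a/b^4)·f(n) with a/b^4 = 2^-2 < 1). Case 3: M(n) = Θ(f(n)) = Θ(n^4).

Case 3: M(n) = Θ(n^4)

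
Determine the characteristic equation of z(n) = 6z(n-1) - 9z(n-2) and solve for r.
Substitute z(n) = rⁿ and divide through by rⁿ⁻²: r² - 6r + 9 = 0
Factor: (r - 3)² = 0, so r = 3 (double root).
General solution: z(n) = (A + Bn)·3ⁿ

Characteristic: r² - 6r + 9 = 0, Roots: r = 3 (double root)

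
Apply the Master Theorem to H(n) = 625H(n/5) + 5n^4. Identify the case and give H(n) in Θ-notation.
Master Theorem template: H(n) = a·H(n/b) + f(n).
Here: a=625, b=5, f(n)=5n^4
Compute log_b(a) = log_5(625) = 4.
f(n) = 5n^4 = Θ(n^4). Case 2: H(n) = Θ(n^4 log n).

Case 2: H(n) = Θ(n^4 log n)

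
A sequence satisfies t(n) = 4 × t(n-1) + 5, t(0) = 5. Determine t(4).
Computing step by step:
t(0) = 5
t(1) = 4 × 5 + 5 = 25
t(2) = 4 × 25 + 5 = 105
t(3) = 4 × 105 + 5 = 425
t(4) = 4 × 425 + 5 = 1705

1705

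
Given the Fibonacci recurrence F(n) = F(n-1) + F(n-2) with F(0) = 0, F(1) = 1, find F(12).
Computing the sequence terms:
0, 1, 1, 2, 3, 5, 8, 13, 21, 34, 55, 89, 144

144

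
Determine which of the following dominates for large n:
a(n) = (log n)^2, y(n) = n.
Comparing growth rates:
Growth-rate hierarchy: log n ≺ any polynomial ≺ any exponential cⁿ (c>1) ≺ n! ≺ nⁿ.
polynomial degree 1 dominates polylogarithmic (log n)^2 asymptotically.

y(n) grows faster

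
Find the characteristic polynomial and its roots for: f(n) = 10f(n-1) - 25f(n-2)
Substitute f(n) = rⁿ and divide through by rⁿ⁻²: r² - 10r + 25 = 0
Factor: (r - 5)² = 0, so r = 5 (double root).
General solution: f(n) = (A + Bn)·5ⁿ

Characteristic: r² - 10r + 25 = 0, Roots: r = 5 (double root)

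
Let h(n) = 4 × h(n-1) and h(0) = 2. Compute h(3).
Computing step by step:
h(0) = 2
h(1) = 4 × 2 = 8
h(2) = 4 × 8 = 32
h(3) = 4 × 32 = 128

128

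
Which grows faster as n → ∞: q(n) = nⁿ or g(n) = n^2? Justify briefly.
Comparing growth rates:
Growth-rate hierarchy: log n ≺ any polynomial ≺ any exponential cⁿ (c>1) ≺ n! ≺ nⁿ.
super-exponential nⁿ dominates polynomial degree 2 asymptotically.

q(n) grows faster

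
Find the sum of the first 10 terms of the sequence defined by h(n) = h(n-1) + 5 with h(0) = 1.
Computing the sequence terms: 1, 6, 11, 16, 21, 26, 31, 36, 41, 46
Adding these values together:

235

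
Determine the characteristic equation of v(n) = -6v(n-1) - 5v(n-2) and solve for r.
Substitute v(n) = rⁿ and divide through by rⁿ⁻²: r² + 6r + 5 = 0
Factor: (r + 1)(r + 5) = 0, so r = -1, -5.
General solution: v(n) = A·(-1)ⁿ + B·(-5)ⁿ

Characteristic: r² + 6r + 5 = 0, Roots: r = -1, -5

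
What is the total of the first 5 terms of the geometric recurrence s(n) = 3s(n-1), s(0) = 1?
Computing the sequence terms: 1, 3, 9, 27, 81
Adding these values together:

121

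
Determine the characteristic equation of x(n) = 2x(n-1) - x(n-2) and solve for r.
Substitute x(n) = rⁿ and divide through by rⁿ⁻²: r² - 2r + 1 = 0
Factor: (r - 1)² = 0, so r = 1 (double root).
General solution: x(n) = (A + Bn)·1ⁿ

Characteristic: r² - 2r + 1 = 0, Roots: r = 1 (double root)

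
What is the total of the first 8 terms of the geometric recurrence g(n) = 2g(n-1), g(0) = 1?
Computing the sequence terms: 1, 2, 4, 8, 16, 32, 64, 128
Adding these values together:

255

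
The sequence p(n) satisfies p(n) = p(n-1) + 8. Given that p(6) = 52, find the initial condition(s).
p(6) = p(0) + 6·8, so p(0) = 52 - 48 = 4.

p(0) = 4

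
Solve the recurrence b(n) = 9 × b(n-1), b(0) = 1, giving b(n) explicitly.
Recurrence: b(n) = 9 × b(n-1), initial: b(0) = 1.
Each term is 9 times the previous, so this is geometric with ratio 9. After n steps: b(n) = b(0)·9ⁿ = 9ⁿ.

b(n) = 9ⁿ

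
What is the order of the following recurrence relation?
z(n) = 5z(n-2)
The order is the largest lag k for which z(n-k) appears. Here the deepest term is z(n-2), so the order is 2.

Order 2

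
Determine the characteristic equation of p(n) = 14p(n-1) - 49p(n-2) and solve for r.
Substitute p(n) = rⁿ and divide through by rⁿ⁻²: r² - 14r + 49 = 0
Factor: (r - 7)² = 0, so r = 7 (double root).
General solution: p(n) = (A + Bn)·7ⁿ

Characteristic: r² - 14r + 49 = 0, Roots: r = 7 (double root)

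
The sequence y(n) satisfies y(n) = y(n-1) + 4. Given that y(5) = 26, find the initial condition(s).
y(5) = y(0) + 5·4, so y(0) = 26 - 20 = 6.

y(0) = 6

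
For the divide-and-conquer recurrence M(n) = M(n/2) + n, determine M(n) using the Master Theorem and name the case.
Master Theorem template: M(n) = a·M(n/b) + f(n).
Here: a=1, b=2, f(n)=n
Compute log_b(a) = log_2(1) = 0.
f(n) = n = Ω(n^(0+ε)) with ε = 1, and the regularity condition holds (a·f(n/b) = (a/b^1)·f(n) with a/b^1 = 2^-1 < 1). Case 3: M(n) = Θ(f(n)) = Θ(n).

Case 3: M(n) = Θ(n)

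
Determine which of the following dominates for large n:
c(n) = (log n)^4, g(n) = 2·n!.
Comparing growth rates:
Growth-rate hierarchy: log n ≺ any polynomial ≺ any exponential cⁿ (c>1) ≺ n! ≺ nⁿ.
factorial dominates polylogarithmic (log n)^4 asymptotically.

g(n) grows faster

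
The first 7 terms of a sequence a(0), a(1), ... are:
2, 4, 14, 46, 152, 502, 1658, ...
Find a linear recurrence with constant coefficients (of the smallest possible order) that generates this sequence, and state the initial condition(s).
Look for the lowest-order linear relation among consecutive terms.
Observation: a(n) - 3·a(n-1) - (1)·a(n-2) = 0 holds for the shown terms, and no order-1 relation a(n) = α·a(n-1) + β fits.
Check at n=3: 3·14 + (1)·4 = 46. ✓

a(n) = 3a(n-1) + a(n-2), a(0) = 2, a(1) = 4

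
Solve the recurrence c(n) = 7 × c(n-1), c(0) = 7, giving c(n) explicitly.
Recurrence: c(n) = 7 × c(n-1), initial: c(0) = 7.
Each term is 7 times the previous, so this is geometric with ratio 7. After n steps: c(n) = c(0)·7ⁿ = 7·7ⁿ.

c(n) = 7·7ⁿ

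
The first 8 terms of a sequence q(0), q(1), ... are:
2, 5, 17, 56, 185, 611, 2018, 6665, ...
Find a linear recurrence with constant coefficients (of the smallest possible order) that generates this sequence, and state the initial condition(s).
Look for the lowest-order linear relation among consecutive terms.
Observation: q(n) - 3·q(n-1) - (1)·q(n-2) = 0 holds for the shown terms, and no order-1 relation q(n) = α·q(n-1) + β fits.
Check at n=3: 3·17 + (1)·5 = 56. ✓

q(n) = 3q(n-1) + q(n-2), q(0) = 2, q(1) = 5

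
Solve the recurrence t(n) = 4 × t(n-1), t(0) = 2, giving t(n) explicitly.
Recurrence: t(n) = 4 × t(n-1), initial: t(0) = 2.
Each term is 4 times the previous, so this is geometric with ratio 4. After n steps: t(n) = t(0)·4ⁿ = 2·4ⁿ.

t(n) = 2·4ⁿ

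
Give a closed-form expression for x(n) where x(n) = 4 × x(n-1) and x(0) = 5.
Recurrence: x(n) = 4 × x(n-1), initial: x(0) = 5.
Each term is 4 times the previous, so this is geometric with ratio 4. After n steps: x(n) = x(0)·4ⁿ = 5·4ⁿ.

x(n) = 5·4ⁿ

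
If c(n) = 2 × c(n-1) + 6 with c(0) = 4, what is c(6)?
Computing step by step:
c(0) = 4
c(1) = 2 × 4 + 6 = 14
c(2) = 2 × 14 + 6 = 34
c(3) = 2 × 34 + 6 = 74
c(4) = 2 × 74 + 6 = 154
c(5) = 2 × 154 + 6 = 314
c(6) = 2 × 314 + 6 = 634

634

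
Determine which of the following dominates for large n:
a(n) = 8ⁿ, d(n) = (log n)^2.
Comparing growth rates:
Growth-rate hierarchy: log n ≺ any polynomial ≺ any exponential cⁿ (c>1) ≺ n! ≺ nⁿ.
exponential base 8 dominates polylogarithmic (log n)^2 asymptotically.

a(n) grows faster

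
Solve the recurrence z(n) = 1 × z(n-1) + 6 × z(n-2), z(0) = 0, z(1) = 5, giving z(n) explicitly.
Recurrence: z(n) = 1 × z(n-1) + 6 × z(n-2), initial: z(0) = 0, z(1) = 5.
Characteristic equation: r² - 1r - 6 = 0, which factors as (r - 3)(r + 2) = 0, so r = 3, -2. General solution z(n) = A·3ⁿ + B·(-2)ⁿ. From z(0) = 0: A + B = 0. From z(1) = 5: 3A - 2B = 5. Solving gives A = 1, B = -1.

z(n) = 3ⁿ - (-2)ⁿ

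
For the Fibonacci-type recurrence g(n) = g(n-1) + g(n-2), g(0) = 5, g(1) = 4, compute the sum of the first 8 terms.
Computing the sequence terms: 5, 4, 9, 13, 22, 35, 57, 92
Adding these values together:

237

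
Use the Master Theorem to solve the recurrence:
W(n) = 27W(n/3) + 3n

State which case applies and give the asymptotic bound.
Master Theorem template: W(n) = a·W(n/b) + f(n).
Here: a=27, b=3, f(n)=3n
Compute log_b(a) = log_3(27) = 3.
f(n) = 3n = O(n^(3-ε)) with ε = 2. Case 1: W(n) = Θ(n^log_b(a)) = Θ(n^3).

Case 1: W(n) = Θ(n^3)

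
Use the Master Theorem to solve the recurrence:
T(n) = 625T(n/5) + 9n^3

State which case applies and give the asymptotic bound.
Master Theorem template: T(n) = a·T(n/b) + f(n).
Here: a=625, b=5, f(n)=9n^3
Compute log_b(a) = log_5(625) = 4.
f(n) = 9n^3 = O(n^(4-ε)) with ε = 1. Case 1: T(n) = Θ(n^log_b(a)) = Θ(n^4).

Case 1: T(n) = Θ(n^4)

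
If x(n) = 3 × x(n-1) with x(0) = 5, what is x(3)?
Computing step by step:
x(0) = 5
x(1) = 3 × 5 = 15
x(2) = 3 × 15 = 45
x(3) = 3 × 45 = 135

135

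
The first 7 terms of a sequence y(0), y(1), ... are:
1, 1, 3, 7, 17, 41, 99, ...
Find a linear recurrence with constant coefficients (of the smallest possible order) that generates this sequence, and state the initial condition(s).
Look for the lowest-order linear relation among consecutive terms.
Observation: y(n) - 2·y(n-1) - (1)·y(n-2) = 0 holds for the shown terms, and no order-1 relation y(n) = α·y(n-1) + β fits.
Check at n=3: 2·3 + (1)·1 = 7. ✓

y(n) = 2y(n-1) + y(n-2), y(0) = 1, y(1) = 1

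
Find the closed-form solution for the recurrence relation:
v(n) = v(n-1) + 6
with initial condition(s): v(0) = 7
Recurrence: v(n) = v(n-1) + 6, initial: v(0) = 7.
Each step adds 6, so v(n) = v(0) + 6n = 6n + 7.

v(n) = 6n + 7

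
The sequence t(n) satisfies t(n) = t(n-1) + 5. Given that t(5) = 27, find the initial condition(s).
t(5) = t(0) + 5·5, so t(0) = 27 - 25 = 2.

t(0) = 2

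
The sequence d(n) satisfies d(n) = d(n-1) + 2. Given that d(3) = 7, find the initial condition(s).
d(3) = d(0) + 3·2, so d(0) = 7 - 6 = 1.

d(0) = 1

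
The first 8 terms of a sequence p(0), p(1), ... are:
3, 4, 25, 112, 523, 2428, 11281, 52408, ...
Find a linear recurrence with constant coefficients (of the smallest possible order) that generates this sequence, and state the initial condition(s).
Look for the lowest-order linear relation among consecutive terms.
Observation: p(n) - 4·p(n-1) - (3)·p(n-2) = 0 holds for the shown terms, and no order-1 relation p(n) = α·p(n-1) + β fits.
Check at n=3: 4·25 + (3)·4 = 112. ✓

p(n) = 4p(n-1) + 3p(n-2), p(0) = 3, p(1) = 4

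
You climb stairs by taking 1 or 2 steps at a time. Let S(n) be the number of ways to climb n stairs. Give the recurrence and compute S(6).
Condition on the size of the last step (1 to 2): before it there were n-1, …, n-2 stairs climbed, and these cases are disjoint, so S(n) = S(n-1) + S(n-2) (Fibonacci-type sequence).
Initial conditions by direct count (compositions of i into parts ≤ 2): S(1) = 1; S(2) = 2.
Iterating the recurrence: S(3) = 3, S(4) = 5, S(5) = 8, S(6) = 13.

S(n) = S(n-1) + S(n-2), S(1) = 1, S(2) = 2; S(6) = 13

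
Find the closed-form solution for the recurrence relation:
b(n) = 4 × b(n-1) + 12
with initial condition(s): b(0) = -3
Recurrence: b(n) = 4 × b(n-1) + 12, initial: b(0) = -3.
Try b(n) = A·4ⁿ + C. Substituting: A·4ⁿ + C = 4(A·4ⁿ⁻¹ + C) + 12 = A·4ⁿ + 4C + 12, so C = 4C + 12, giving C = -4. Then b(0) = A - 4 = -3 gives A = 1.

b(n) = 4ⁿ - 4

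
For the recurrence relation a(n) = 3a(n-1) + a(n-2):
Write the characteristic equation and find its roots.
Substitute a(n) = rⁿ and divide through by rⁿ⁻²: r² - 3r - 1 = 0
Discriminant: 3² + 4·1 = 13, not a perfect square, so by the quadratic formula r = (3 ± √13)/2.
General solution: a(n) = A·r₁ⁿ + B·r₂ⁿ where r₁,r₂ = (3 ± √13)/2

Characteristic: r² - 3r - 1 = 0, Roots: r = (3 ± √13)/2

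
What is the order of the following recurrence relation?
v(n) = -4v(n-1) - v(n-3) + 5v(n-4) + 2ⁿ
The order is the largest lag k for which v(n-k) appears. Here the deepest term is v(n-4) (the 2ⁿ term is non-homogeneous and does not affect the order), so the order is 4.

Order 4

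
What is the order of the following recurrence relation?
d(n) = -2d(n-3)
The order is the largest lag k for which d(n-k) appears. Here the deepest term is d(n-3), so the order is 3.

Order 3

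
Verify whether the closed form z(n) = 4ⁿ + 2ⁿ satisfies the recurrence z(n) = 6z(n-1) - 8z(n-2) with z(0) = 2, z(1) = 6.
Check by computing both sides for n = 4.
From the recurrence with z(0) = 2, z(1) = 6:
  z(0) = 2, z(1) = 6, z(2) = 20, z(3) = 72, z(4) = 272
  so the recurrence gives z(4) = 272.
From the proposed closed form z(n) = 4ⁿ + 2ⁿ:
  z(4) = 272.
Both sides give 272 at n = 4, and the initial condition(s) match, so the closed form is consistent.

Yes, the closed form is correct.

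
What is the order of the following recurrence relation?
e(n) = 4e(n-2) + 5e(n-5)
The order is the largest lag k for which e(n-k) appears. Here the deepest term is e(n-5), so the order is 5.

Order 5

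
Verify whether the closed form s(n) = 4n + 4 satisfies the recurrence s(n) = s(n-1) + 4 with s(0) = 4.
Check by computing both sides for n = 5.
From the recurrence with s(0) = 4:
  s(0) = 4, s(1) = 8, s(2) = 12, s(3) = 16, s(4) = 20, s(5) = 24
  so the recurrence gives s(5) = 24.
From the proposed closed form s(n) = 4n + 4:
  s(5) = 24.
Both sides give 24 at n = 5, and the initial condition(s) match, so the closed form is consistent.

Yes, the closed form is correct.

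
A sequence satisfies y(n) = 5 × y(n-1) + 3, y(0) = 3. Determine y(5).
Computing step by step:
y(0) = 3
y(1) = 5 × 3 + 3 = 18
y(2) = 5 × 18 + 3 = 93
y(3) = 5 × 93 + 3 = 468
y(4) = 5 × 468 + 3 = 2343
y(5) = 5 × 2343 + 3 = 11718

11718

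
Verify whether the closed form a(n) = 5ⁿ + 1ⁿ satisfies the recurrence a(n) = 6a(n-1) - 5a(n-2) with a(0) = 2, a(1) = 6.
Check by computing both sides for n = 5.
From the recurrence with a(0) = 2, a(1) = 6:
  a(0) = 2, a(1) = 6, a(2) = 26, a(3) = 126, a(4) = 626, a(5) = 3126
  so the recurrence gives a(5) = 3126.
From the proposed closed form a(n) = 5ⁿ + 1ⁿ:
  a(5) = 3126.
Both sides give 3126 at n = 5, and the initial condition(s) match, so the closed form is consistent.

Yes, the closed form is correct.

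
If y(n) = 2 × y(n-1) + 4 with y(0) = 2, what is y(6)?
Computing step by step:
y(0) = 2
y(1) = 2 × 2 + 4 = 8
y(2) = 2 × 8 + 4 = 20
y(3) = 2 × 20 + 4 = 44
y(4) = 2 × 44 + 4 = 92
y(5) = 2 × 92 + 4 = 188
y(6) = 2 × 188 + 4 = 380

380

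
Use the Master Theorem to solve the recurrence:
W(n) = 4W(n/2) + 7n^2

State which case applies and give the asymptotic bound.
Master Theorem template: W(n) = a·W(n/b) + f(n).
Here: a=4, b=2, f(n)=7n^2
Compute log_b(a) = log_2(4) = 2.
f(n) = 7n^2 = Θ(n^2). Case 2: W(n) = Θ(n^2 log n).

Case 2: W(n) = Θ(n^2 log n)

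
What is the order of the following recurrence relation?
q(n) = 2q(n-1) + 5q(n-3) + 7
The order is the largest lag k for which q(n-k) appears. Here the deepest term is q(n-3) (the 7 term is non-homogeneous and does not affect the order), so the order is 3.

Order 3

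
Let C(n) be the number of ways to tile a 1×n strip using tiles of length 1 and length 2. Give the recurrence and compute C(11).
Condition on the last tile: it has length 1 (leaving a 1×(n-1) strip) or length 2 (leaving a 1×(n-2) strip), so C(n) = C(n-1) + C(n-2) (order-2 linear recurrence).
For 0 ≤ i < 2 only unit tiles fit, so C(i) = 1.
Iterating the recurrence: C(2) = 2, C(3) = 3, C(4) = 5, C(5) = 8, C(6) = 13, C(7) = 21, C(8) = 34, C(9) = 55, C(10) = 89, C(11) = 144.

C(n) = C(n-1) + C(n-2), with C(i) = 1 for 0 ≤ i < 2; C(11) = 144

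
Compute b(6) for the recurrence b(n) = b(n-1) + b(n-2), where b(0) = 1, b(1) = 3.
Computing the sequence terms:
1, 3, 4, 7, 11, 18, 29

29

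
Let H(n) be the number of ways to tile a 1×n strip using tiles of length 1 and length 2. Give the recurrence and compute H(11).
Condition on the last tile: it has length 1 (leaving a 1×(n-1) strip) or length 2 (leaving a 1×(n-2) strip), so H(n) = H(n-1) + H(n-2) (order-2 linear recurrence).
For 0 ≤ i < 2 only unit tiles fit, so H(i) = 1.
Iterating the recurrence: H(2) = 2, H(3) = 3, H(4) = 5, H(5) = 8, H(6) = 13, H(7) = 21, H(8) = 34, H(9) = 55, H(10) = 89, H(11) = 144.

H(n) = H(n-1) + H(n-2), with H(i) = 1 for 0 ≤ i < 2; H(11) = 144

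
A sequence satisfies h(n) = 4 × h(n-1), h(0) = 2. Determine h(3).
Computing step by step:
h(0) = 2
h(1) = 4 × 2 = 8
h(2) = 4 × 8 = 32
h(3) = 4 × 32 = 128

128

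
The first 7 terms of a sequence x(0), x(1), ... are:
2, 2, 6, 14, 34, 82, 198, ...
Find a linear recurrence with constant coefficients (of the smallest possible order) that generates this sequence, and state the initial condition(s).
Look for the lowest-order linear relation among consecutive terms.
Observation: x(n) - 2·x(n-1) - (1)·x(n-2) = 0 holds for the shown terms, and no order-1 relation x(n) = α·x(n-1) + β fits.
Check at n=3: 2·6 + (1)·2 = 14. ✓

x(n) = 2x(n-1) + x(n-2), x(0) = 2, x(1) = 2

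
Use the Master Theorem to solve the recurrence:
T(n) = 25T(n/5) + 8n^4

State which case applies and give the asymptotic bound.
Master Theorem template: T(n) = a·T(n/b) + f(n).
Here: a=25, b=5, f(n)=8n^4
Compute log_b(a) = log_5(25) = 2.
f(n) = 8n^4 = Ω(n^(2+ε)) with ε = 2, and the regularity condition holds (a·f(n/b) = (a/b^4)·f(n) with a/b^4 = 5^-2 < 1). Case 3: T(n) = Θ(f(n)) = Θ(n^4).

Case 3: T(n) = Θ(n^4)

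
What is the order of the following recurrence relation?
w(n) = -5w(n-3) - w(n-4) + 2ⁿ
The order is the largest lag k for which w(n-k) appears. Here the deepest term is w(n-4) (the 2ⁿ term is non-homogeneous and does not affect the order), so the order is 4.

Order 4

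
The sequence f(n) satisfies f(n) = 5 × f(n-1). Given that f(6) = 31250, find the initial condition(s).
In general f(n) = 5ⁿ · f(0). At n = 6: f(0) = f(6) / 5^6 = 31250 / 15625 = 2.

f(0) = 2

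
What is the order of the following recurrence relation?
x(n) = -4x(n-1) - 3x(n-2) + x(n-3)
The order is the largest lag k for which x(n-k) appears. Here the deepest term is x(n-3), so the order is 3.

Order 3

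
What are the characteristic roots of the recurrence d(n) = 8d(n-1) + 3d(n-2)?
Substitute d(n) = rⁿ and divide through by rⁿ⁻²: r² - 8r - 3 = 0
Discriminant: 8² + 4·3 = 76, not a perfect square, so by the quadratic formula r = (8 ± √76)/2.
General solution: d(n) = A·r₁ⁿ + B·r₂ⁿ where r₁,r₂ = (8 ± √76)/2

Characteristic: r² - 8r - 3 = 0, Roots: r = (8 ± √76)/2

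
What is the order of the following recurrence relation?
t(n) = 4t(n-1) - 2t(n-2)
The order is the largest lag k for which t(n-k) appears. Here the deepest term is t(n-2), so the order is 2.

Order 2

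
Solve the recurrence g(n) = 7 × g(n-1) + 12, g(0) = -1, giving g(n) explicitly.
Recurrence: g(n) = 7 × g(n-1) + 12, initial: g(0) = -1.
Try g(n) = A·7ⁿ + C. Substituting: A·7ⁿ + C = 7(A·7ⁿ⁻¹ + C) + 12 = A·7ⁿ + 7C + 12, so C = 7C + 12, giving C = -2. Then g(0) = A - 2 = -1 gives A = 1.

g(n) = 7ⁿ - 2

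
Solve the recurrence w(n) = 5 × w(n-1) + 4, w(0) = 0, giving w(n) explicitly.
Recurrence: w(n) = 5 × w(n-1) + 4, initial: w(0) = 0.
Try w(n) = A·5ⁿ + C. Substituting: A·5ⁿ + C = 5(A·5ⁿ⁻¹ + C) + 4 = A·5ⁿ + 5C + 4, so C = 5C + 4, giving C = -1. Then w(0) = A - 1 = 0 gives A = 1.

w(n) = 5ⁿ - 1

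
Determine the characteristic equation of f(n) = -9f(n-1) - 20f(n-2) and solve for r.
Substitute f(n) = rⁿ and divide through by rⁿ⁻²: r² + 9r + 20 = 0
Factor: (r + 5)(r + 4) = 0, so r = -5, -4.
General solution: f(n) = A·(-5)ⁿ + B·(-4)ⁿ

Characteristic: r² + 9r + 20 = 0, Roots: r = -5, -4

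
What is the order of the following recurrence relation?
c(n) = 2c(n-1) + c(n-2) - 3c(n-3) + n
The order is the largest lag k for which c(n-k) appears. Here the deepest term is c(n-3) (the n term is non-homogeneous and does not affect the order), so the order is 3.

Order 3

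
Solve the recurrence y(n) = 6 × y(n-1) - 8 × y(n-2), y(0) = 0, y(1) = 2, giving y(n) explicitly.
Recurrence: y(n) = 6 × y(n-1) - 8 × y(n-2), initial: y(0) = 0, y(1) = 2.
Characteristic equation: r² - 6r + 8 = 0, which factors as (r - 4)(r - 2) = 0, so r = 4, 2. General solution y(n) = A·4ⁿ + B·2ⁿ. From y(0) = 0: A + B = 0. From y(1) = 2: 4A + 2B = 2. Solving gives A = 1, B = -1.

y(n) = 4ⁿ - 2ⁿ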